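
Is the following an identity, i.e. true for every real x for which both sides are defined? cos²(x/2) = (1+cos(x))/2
Claim: cos²(x/2) = (1+cos(x))/2.
Reasoning: Use cos(2θ) = 2cos²θ - 1 with θ = x/2: cos(x) = 2cos²(x/2) - 1. Solving for cos²(x/2) gives (1 + cos(x))/2.
So the two sides agree for every real x for which both sides are defined.

Conclusion: Yes, this is an identity.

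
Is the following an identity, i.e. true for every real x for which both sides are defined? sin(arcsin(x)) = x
Claim: sin(arcsin(x)) = x.
Reasoning: For -1 ≤ x ≤ 1 (where arcsin is defined), arcsin(x) is by definition an angle whose sine equals x. Taking the sine of that angle returns x. (Note the other order, arcsin(sin x) = x, is NOT an identity.)
So the two sides agree for every real x for which both sides are defined.

Conclusion: Yes, this is an identity.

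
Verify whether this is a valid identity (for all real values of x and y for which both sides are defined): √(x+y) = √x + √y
No, this is NOT an identity.

Claim: √(x+y) = √x + √y.
Test a specific point where both sides are defined: x = 1/2, y = 2.
LHS = √(x+y) ≈ 1.5811
RHS = √x + √y ≈ 2.1213
Since 1.5811 ≠ 2.1213, the equation fails at this point, so it cannot hold for all real values of x and y for which both sides are defined.
Squaring the right side gives x + 2√(xy) + y, not x + y.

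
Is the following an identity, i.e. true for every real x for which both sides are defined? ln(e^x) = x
Claim: ln(e^x) = x.
Reasoning: ln is the inverse of the exponential: ln(e^x) asks for the exponent p with e^p = e^x, and since e^p is one-to-one that exponent is p = x.
So the two sides agree for every real x for which both sides are defined.

Conclusion: Yes, this is an identity.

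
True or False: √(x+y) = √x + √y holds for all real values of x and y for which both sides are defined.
Claim: √(x+y) = √x + √y.
Test a specific point where both sides are defined: x = 1/2, y = 1/2.
LHS = √(x+y) ≈ 1.0000
RHS = √x + √y ≈ 1.4142
Since 1.0000 ≠ 1.4142, the equation fails at this point, so it cannot hold for all real values of x and y for which both sides are defined.
Squaring the right side gives x + 2√(xy) + y, not x + y.

Conclusion: False.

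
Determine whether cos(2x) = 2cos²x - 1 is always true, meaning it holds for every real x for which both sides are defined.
Claim: cos(2x) = 2cos²x - 1.
Reasoning: cos(2x) = cos²x - sin²x. Replace sin²x by 1 - cos²x: cos²x - (1 - cos²x) = 2cos²x - 1.
So the two sides agree for every real x for which both sides are defined.

Conclusion: Yes, this is an identity.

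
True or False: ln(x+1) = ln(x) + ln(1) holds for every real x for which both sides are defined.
False.

Claim: ln(x+1) = ln(x) + ln(1).
Test a specific point where both sides are defined: x = 1.
LHS = ln(x+1) ≈ 0.6931
RHS = ln(x) + ln(1) ≈ 0.0000
Since 0.6931 ≠ 0.0000, the equation fails at this point, so it cannot hold for every real x for which both sides are defined.
ln(1) = 0, so the right side is just ln(x), which differs from ln(x+1).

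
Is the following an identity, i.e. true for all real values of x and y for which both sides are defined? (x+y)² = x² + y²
Claim: (x+y)² = x² + y².
Test a specific point where both sides are defined: x = -2, y = 3.
LHS = (x+y)² ≈ 1.0000
RHS = x² + y² ≈ 13.0000
Since 1.0000 ≠ 13.0000, the equation fails at this point, so it cannot hold for all real values of x and y for which both sides are defined.
The correct expansion is (x+y)² = x² + 2xy + y²; the cross term 2xy is missing.

Conclusion: No, this is NOT an identity.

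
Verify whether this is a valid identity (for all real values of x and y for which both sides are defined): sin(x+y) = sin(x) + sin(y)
Claim: sin(x+y) = sin(x) + sin(y).
Test a specific point where both sides are defined: x = π, y = -π/4.
LHS = sin(x+y) ≈ 0.7071
RHS = sin(x) + sin(y) ≈ -0.7071
Since 0.7071 ≠ -0.7071, the equation fails at this point, so it cannot hold for all real values of x and y for which both sides are defined.
The correct expansion is sin(x+y) = sin(x)cos(y) + cos(x)sin(y); sine is not additive.

Conclusion: No, this is NOT an identity.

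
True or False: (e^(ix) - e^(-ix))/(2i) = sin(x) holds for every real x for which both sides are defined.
Claim: (e^(ix) - e^(-ix))/(2i) = sin(x).
Reasoning: By Euler's formula e^(ix) = cos(x) + i·sin(x) and e^(-ix) = cos(x) - i·sin(x). Subtracting cancels the cosine terms: e^(ix) - e^(-ix) = 2i·sin(x); divide by 2i.
So the two sides agree for every real x for which both sides are defined.

Conclusion: True.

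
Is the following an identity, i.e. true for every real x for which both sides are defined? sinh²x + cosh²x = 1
No, this is NOT an identity.

Claim: sinh²x + cosh²x = 1.
Test a specific point where both sides are defined: x = 3/2.
LHS = sinh²x + cosh²x ≈ 10.0677
RHS = 1 ≈ 1.0000
Since 10.0677 ≠ 1.0000, the equation fails at this point, so it cannot hold for every real x for which both sides are defined.
The correct hyperbolic identity is cosh²x - sinh²x = 1 (a difference); the sum sinh²x + cosh²x equals cosh(2x).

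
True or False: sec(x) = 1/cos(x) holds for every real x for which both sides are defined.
Claim: sec(x) = 1/cos(x).
Reasoning: sec(x) is by definition the reciprocal of cos(x), wherever cos(x) ≠ 0.
So the two sides agree for every real x for which both sides are defined.

Conclusion: True.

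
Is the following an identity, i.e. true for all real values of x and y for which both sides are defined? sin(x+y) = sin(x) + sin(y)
No, this is NOT an identity.

Claim: sin(x+y) = sin(x) + sin(y).
Test a specific point where both sides are defined: x = -π/6, y = -π/6.
LHS = sin(x+y) ≈ -0.8660
RHS = sin(x) + sin(y) ≈ -1.0000
Since -0.8660 ≠ -1.0000, the equation fails at this point, so it cannot hold for all real values of x and y for which both sides are defined.
The correct expansion is sin(x+y) = sin(x)cos(y) + cos(x)sin(y); sine is not additive.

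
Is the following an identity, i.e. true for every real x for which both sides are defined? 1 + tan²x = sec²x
Claim: 1 + tan²x = sec²x.
Reasoning: Start from sin²x + cos²x = 1 and divide every term by cos²x (allowed wherever tan x and sec x are defined): tan²x + 1 = 1/cos²x = sec²x.
So the two sides agree for every real x for which both sides are defined.

Conclusion: Yes, this is an identity.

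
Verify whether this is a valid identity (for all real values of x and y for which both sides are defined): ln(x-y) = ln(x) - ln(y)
No, this is NOT an identity.

Claim: ln(x-y) = ln(x) - ln(y).
Test a specific point where both sides are defined: x = 5, y = 4.
LHS = ln(x-y) ≈ 0.0000
RHS = ln(x) - ln(y) ≈ 0.2231
Since 0.0000 ≠ 0.2231, the equation fails at this point, so it cannot hold for all real values of x and y for which both sides are defined.
ln(x) - ln(y) = ln(x/y), not ln(x-y).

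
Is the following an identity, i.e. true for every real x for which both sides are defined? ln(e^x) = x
Yes, this is an identity.

Claim: ln(e^x) = x.
Reasoning: ln is the inverse of the exponential: ln(e^x) asks for the exponent p with e^p = e^x, and since e^p is one-to-one that exponent is p = x.
So the two sides agree for every real x for which both sides are defined.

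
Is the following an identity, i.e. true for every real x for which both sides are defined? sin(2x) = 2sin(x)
No, this is NOT an identity.

Claim: sin(2x) = 2sin(x).
Test a specific point where both sides are defined: x = π/2.
LHS = sin(2x) ≈ 0.0000
RHS = 2sin(x) ≈ 2.0000
Since 0.0000 ≠ 2.0000, the equation fails at this point, so it cannot hold for every real x for which both sides are defined.
The correct double-angle formula is sin(2x) = 2sin(x)cos(x).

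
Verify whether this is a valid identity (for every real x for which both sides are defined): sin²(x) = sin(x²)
Claim: sin²(x) = sin(x²).
Test a specific point where both sides are defined: x = -π/4.
LHS = sin²(x) ≈ 0.5000
RHS = sin(x²) ≈ 0.5785
Since 0.5000 ≠ 0.5785, the equation fails at this point, so it cannot hold for every real x for which both sides are defined.
sin²(x) means (sin x)², squaring the output; sin(x²) squares the input. These are different functions.

Conclusion: No, this is NOT an identity.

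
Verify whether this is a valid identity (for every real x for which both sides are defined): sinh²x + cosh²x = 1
Claim: sinh²x + cosh²x = 1.
Test a specific point where both sides are defined: x = 1/2.
LHS = sinh²x + cosh²x ≈ 1.5431
RHS = 1 ≈ 1.0000
Since 1.5431 ≠ 1.0000, the equation fails at this point, so it cannot hold for every real x for which both sides are defined.
The correct hyperbolic identity is cosh²x - sinh²x = 1 (a difference); the sum sinh²x + cosh²x equals cosh(2x).

Conclusion: No, this is NOT an identity.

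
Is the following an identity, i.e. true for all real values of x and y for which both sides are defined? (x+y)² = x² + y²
Claim: (x+y)² = x² + y².
Test a specific point where both sides are defined: x = 1, y = 1.
LHS = (x+y)² ≈ 4.0000
RHS = x² + y² ≈ 2.0000
Since 4.0000 ≠ 2.0000, the equation fails at this point, so it cannot hold for all real values of x and y for which both sides are defined.
The correct expansion is (x+y)² = x² + 2xy + y²; the cross term 2xy is missing.

Conclusion: No, this is NOT an identity.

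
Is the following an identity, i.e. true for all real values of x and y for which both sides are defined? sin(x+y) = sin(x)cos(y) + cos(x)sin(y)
Claim: sin(x+y) = sin(x)cos(y) + cos(x)sin(y).
Reasoning: By Euler's formula e^(i(x+y)) = e^(ix)·e^(iy) = (cos x + i·sin x)(cos y + i·sin y). The imaginary part of the left side is sin(x+y); the imaginary part of the product is sin(x)cos(y) + cos(x)sin(y).
So the two sides agree for all real values of x and y for which both sides are defined.

Conclusion: Yes, this is an identity.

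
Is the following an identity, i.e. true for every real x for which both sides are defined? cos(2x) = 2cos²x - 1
Claim: cos(2x) = 2cos²x - 1.
Reasoning: cos(2x) = cos²x - sin²x. Replace sin²x by 1 - cos²x: cos²x - (1 - cos²x) = 2cos²x - 1.
So the two sides agree for every real x for which both sides are defined.

Conclusion: Yes, this is an identity.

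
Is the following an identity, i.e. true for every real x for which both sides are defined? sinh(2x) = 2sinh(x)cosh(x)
Claim: sinh(2x) = 2sinh(x)cosh(x).
Reasoning: 2sinh(x)cosh(x) = 2 · (e^x - e^-x)/2 · (e^x + e^-x)/2 = (e^(2x) - e^(-2x))/2 = sinh(2x).
So the two sides agree for every real x for which both sides are defined.

Conclusion: Yes, this is an identity.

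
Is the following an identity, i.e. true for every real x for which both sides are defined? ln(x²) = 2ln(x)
Yes, this is an identity.

Claim: ln(x²) = 2ln(x).
Reasoning: The right side requires x > 0. For x > 0, x² = (e^(ln x))² = e^(2ln x), so ln(x²) = 2ln(x). (For x < 0 the right side is undefined, so those values are outside the claim.)
So the two sides agree for every real x for which both sides are defined.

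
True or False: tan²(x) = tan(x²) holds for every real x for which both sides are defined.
False.

Claim: tan²(x) = tan(x²).
Test a specific point where both sides are defined: x = 2π/3.
LHS = tan²(x) ≈ 3.0000
RHS = tan(x²) ≈ 2.9590
Since 3.0000 ≠ 2.9590, the equation fails at this point, so it cannot hold for every real x for which both sides are defined.
tan²(x) means (tan x)², squaring the output; tan(x²) squares the input. These are different functions.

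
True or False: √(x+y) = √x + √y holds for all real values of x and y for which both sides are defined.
False.

Claim: √(x+y) = √x + √y.
Test a specific point where both sides are defined: x = 1, y = 3/2.
LHS = √(x+y) ≈ 1.5811
RHS = √x + √y ≈ 2.2247
Since 1.5811 ≠ 2.2247, the equation fails at this point, so it cannot hold for all real values of x and y for which both sides are defined.
Squaring the right side gives x + 2√(xy) + y, not x + y.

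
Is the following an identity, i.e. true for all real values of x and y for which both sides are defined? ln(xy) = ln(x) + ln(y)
Claim: ln(xy) = ln(x) + ln(y).
Reasoning: Both sides are simultaneously defined only when x, y > 0. Write x = e^p, y = e^q (p = ln x, q = ln y). Then xy = e^p · e^q = e^(p+q), so ln(xy) = p + q = ln(x) + ln(y).
So the two sides agree for all real values of x and y for which both sides are defined.

Conclusion: Yes, this is an identity.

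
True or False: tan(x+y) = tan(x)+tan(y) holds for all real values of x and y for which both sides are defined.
False.

Claim: tan(x+y) = tan(x)+tan(y).
Test a specific point where both sides are defined: x = -π/6, y = π/3.
LHS = tan(x+y) ≈ 0.5774
RHS = tan(x)+tan(y) ≈ 1.1547
Since 0.5774 ≠ 1.1547, the equation fails at this point, so it cannot hold for all real values of x and y for which both sides are defined.
The correct formula is tan(x+y) = (tan(x) + tan(y))/(1 - tan(x)tan(y)).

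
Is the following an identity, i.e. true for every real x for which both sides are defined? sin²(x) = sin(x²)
Claim: sin²(x) = sin(x²).
Test a specific point where both sides are defined: x = 3π/4.
LHS = sin²(x) ≈ 0.5000
RHS = sin(x²) ≈ -0.6680
Since 0.5000 ≠ -0.6680, the equation fails at this point, so it cannot hold for every real x for which both sides are defined.
sin²(x) means (sin x)², squaring the output; sin(x²) squares the input. These are different functions.

Conclusion: No, this is NOT an identity.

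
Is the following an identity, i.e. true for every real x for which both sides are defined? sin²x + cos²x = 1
Yes, this is an identity.

Claim: sin²x + cos²x = 1.
Reasoning: The point (cos x, sin x) lies on the unit circle X² + Y² = 1, so cos²x + sin²x = 1 for every real x.
So the two sides agree for every real x for which both sides are defined.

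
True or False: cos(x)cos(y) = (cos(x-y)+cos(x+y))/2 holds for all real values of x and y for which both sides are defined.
True.

Claim: cos(x)cos(y) = (cos(x-y)+cos(x+y))/2.
Reasoning: cos(x-y) = cos(x)cos(y) + sin(x)sin(y) and cos(x+y) = cos(x)cos(y) - sin(x)sin(y). Adding, cos(x-y) + cos(x+y) = 2cos(x)cos(y); divide by 2.
So the two sides agree for all real values of x and y for which both sides are defined.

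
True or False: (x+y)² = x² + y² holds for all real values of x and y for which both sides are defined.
False.

Claim: (x+y)² = x² + y².
Test a specific point where both sides are defined: x = 4, y = 5.
LHS = (x+y)² ≈ 81.0000
RHS = x² + y² ≈ 41.0000
Since 81.0000 ≠ 41.0000, the equation fails at this point, so it cannot hold for all real values of x and y for which both sides are defined.
The correct expansion is (x+y)² = x² + 2xy + y²; the cross term 2xy is missing.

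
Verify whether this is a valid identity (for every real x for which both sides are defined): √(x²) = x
No, this is NOT an identity.

Claim: √(x²) = x.
Test a specific point where both sides are defined: x = -2.
LHS = √(x²) ≈ 2.0000
RHS = x ≈ -2.0000
Since 2.0000 ≠ -2.0000, the equation fails at this point, so it cannot hold for every real x for which both sides are defined.
√(x²) = |x|, which differs from x whenever x < 0 (both sides are defined for every real x).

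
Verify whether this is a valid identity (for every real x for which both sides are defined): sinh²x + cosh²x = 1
Claim: sinh²x + cosh²x = 1.
Test a specific point where both sides are defined: x = -3.
LHS = sinh²x + cosh²x ≈ 201.7156
RHS = 1 ≈ 1.0000
Since 201.7156 ≠ 1.0000, the equation fails at this point, so it cannot hold for every real x for which both sides are defined.
The correct hyperbolic identity is cosh²x - sinh²x = 1 (a difference); the sum sinh²x + cosh²x equals cosh(2x).

Conclusion: No, this is NOT an identity.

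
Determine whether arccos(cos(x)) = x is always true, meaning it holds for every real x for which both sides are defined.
Claim: arccos(cos(x)) = x.
Test a specific point where both sides are defined: x = -π/2.
LHS = arccos(cos(x)) ≈ 1.5708
RHS = x ≈ -1.5708
Since 1.5708 ≠ -1.5708, the equation fails at this point, so it cannot hold for every real x for which both sides are defined.
arccos only returns values in [0, π], so arccos(cos(x)) = x holds only for x in that interval, not for all real x.

Conclusion: No, this is NOT an identity.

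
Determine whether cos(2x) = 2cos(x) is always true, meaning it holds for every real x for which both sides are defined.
No, this is NOT an identity.

Claim: cos(2x) = 2cos(x).
Test a specific point where both sides are defined: x = -π/4.
LHS = cos(2x) ≈ 0.0000
RHS = 2cos(x) ≈ 1.4142
Since 0.0000 ≠ 1.4142, the equation fails at this point, so it cannot hold for every real x for which both sides are defined.
The correct double-angle formula is cos(2x) = cos²x - sin²x.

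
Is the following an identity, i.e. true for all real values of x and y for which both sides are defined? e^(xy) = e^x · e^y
No, this is NOT an identity.

Claim: e^(xy) = e^x · e^y.
Test a specific point where both sides are defined: x = 2, y = 3/2.
LHS = e^(xy) ≈ 20.0855
RHS = e^x · e^y ≈ 33.1155
Since 20.0855 ≠ 33.1155, the equation fails at this point, so it cannot hold for all real values of x and y for which both sides are defined.
e^x · e^y = e^(x+y), not e^(xy).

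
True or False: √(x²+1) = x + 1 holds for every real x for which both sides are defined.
Claim: √(x²+1) = x + 1.
Test a specific point where both sides are defined: x = 3.
LHS = √(x²+1) ≈ 3.1623
RHS = x + 1 ≈ 4.0000
Since 3.1623 ≠ 4.0000, the equation fails at this point, so it cannot hold for every real x for which both sides are defined.
(x+1)² = x² + 2x + 1 ≠ x² + 1 unless x = 0.

Conclusion: False.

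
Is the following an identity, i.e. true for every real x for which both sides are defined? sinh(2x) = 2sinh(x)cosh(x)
Claim: sinh(2x) = 2sinh(x)cosh(x).
Reasoning: 2sinh(x)cosh(x) = 2 · (e^x - e^-x)/2 · (e^x + e^-x)/2 = (e^(2x) - e^(-2x))/2 = sinh(2x).
So the two sides agree for every real x for which both sides are defined.

Conclusion: Yes, this is an identity.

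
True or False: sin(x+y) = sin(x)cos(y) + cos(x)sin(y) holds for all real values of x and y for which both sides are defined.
Claim: sin(x+y) = sin(x)cos(y) + cos(x)sin(y).
Reasoning: By Euler's formula e^(i(x+y)) = e^(ix)·e^(iy) = (cos x + i·sin x)(cos y + i·sin y). The imaginary part of the left side is sin(x+y); the imaginary part of the product is sin(x)cos(y) + cos(x)sin(y).
So the two sides agree for all real values of x and y for which both sides are defined.

Conclusion: True.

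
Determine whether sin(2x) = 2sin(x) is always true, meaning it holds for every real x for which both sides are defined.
No, this is NOT an identity.

Claim: sin(2x) = 2sin(x).
Test a specific point where both sides are defined: x = 3π/4.
LHS = sin(2x) ≈ -1.0000
RHS = 2sin(x) ≈ 1.4142
Since -1.0000 ≠ 1.4142, the equation fails at this point, so it cannot hold for every real x for which both sides are defined.
The correct double-angle formula is sin(2x) = 2sin(x)cos(x).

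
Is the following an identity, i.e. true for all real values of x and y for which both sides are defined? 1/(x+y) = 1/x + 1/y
No, this is NOT an identity.

Claim: 1/(x+y) = 1/x + 1/y.
Test a specific point where both sides are defined: x = -1, y = -1.
LHS = 1/(x+y) ≈ -0.5000
RHS = 1/x + 1/y ≈ -2.0000
Since -0.5000 ≠ -2.0000, the equation fails at this point, so it cannot hold for all real values of x and y for which both sides are defined.
1/x + 1/y = (x+y)/(xy), which is not 1/(x+y).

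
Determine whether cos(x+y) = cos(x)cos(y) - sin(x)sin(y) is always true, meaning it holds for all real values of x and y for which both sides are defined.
Yes, this is an identity.

Claim: cos(x+y) = cos(x)cos(y) - sin(x)sin(y).
Reasoning: By Euler's formula e^(i(x+y)) = e^(ix)·e^(iy) = (cos x + i·sin x)(cos y + i·sin y). The real part of the left side is cos(x+y); the real part of the product is cos(x)cos(y) - sin(x)sin(y) (since i·i = -1).
So the two sides agree for all real values of x and y for which both sides are defined.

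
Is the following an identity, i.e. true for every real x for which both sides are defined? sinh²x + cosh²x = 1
Claim: sinh²x + cosh²x = 1.
Test a specific point where both sides are defined: x = 4.
LHS = sinh²x + cosh²x ≈ 1490.4792
RHS = 1 ≈ 1.0000
Since 1490.4792 ≠ 1.0000, the equation fails at this point, so it cannot hold for every real x for which both sides are defined.
The correct hyperbolic identity is cosh²x - sinh²x = 1 (a difference); the sum sinh²x + cosh²x equals cosh(2x).

Conclusion: No, this is NOT an identity.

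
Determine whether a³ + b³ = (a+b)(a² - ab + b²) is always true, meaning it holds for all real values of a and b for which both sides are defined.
Claim: a³ + b³ = (a+b)(a² - ab + b²).
Reasoning: Expand the right side: (a+b)(a² - ab + b²) = a³ - a²b + ab² + a²b - ab² + b³ = a³ + b³ (the middle terms cancel in pairs).
So the two sides agree for all real values of a and b for which both sides are defined.

Conclusion: Yes, this is an identity.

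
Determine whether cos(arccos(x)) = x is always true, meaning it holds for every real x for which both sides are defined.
Yes, this is an identity.

Claim: cos(arccos(x)) = x.
Reasoning: For -1 ≤ x ≤ 1 (where arccos is defined), arccos(x) is by definition an angle whose cosine equals x. Taking the cosine of that angle returns x. (Note the other order, arccos(cos x) = x, is NOT an identity.)
So the two sides agree for every real x for which both sides are defined.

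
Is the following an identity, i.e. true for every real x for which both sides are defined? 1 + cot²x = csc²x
Yes, this is an identity.

Claim: 1 + cot²x = csc²x.
Reasoning: Start from sin²x + cos²x = 1 and divide every term by sin²x (allowed wherever cot x and csc x are defined): 1 + cot²x = 1/sin²x = csc²x.
So the two sides agree for every real x for which both sides are defined.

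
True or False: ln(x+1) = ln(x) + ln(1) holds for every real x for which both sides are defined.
False.

Claim: ln(x+1) = ln(x) + ln(1).
Test a specific point where both sides are defined: x = 1.
LHS = ln(x+1) ≈ 0.6931
RHS = ln(x) + ln(1) ≈ 0.0000
Since 0.6931 ≠ 0.0000, the equation fails at this point, so it cannot hold for every real x for which both sides are defined.
ln(1) = 0, so the right side is just ln(x), which differs from ln(x+1).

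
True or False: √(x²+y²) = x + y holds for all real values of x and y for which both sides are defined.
Claim: √(x²+y²) = x + y.
Test a specific point where both sides are defined: x = -2, y = -3.
LHS = √(x²+y²) ≈ 3.6056
RHS = x + y ≈ -5.0000
Since 3.6056 ≠ -5.0000, the equation fails at this point, so it cannot hold for all real values of x and y for which both sides are defined.
(x+y)² = x² + 2xy + y², not x² + y², so the square root does not split this way.

Conclusion: False.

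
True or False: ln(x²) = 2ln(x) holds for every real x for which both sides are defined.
Claim: ln(x²) = 2ln(x).
Reasoning: The right side requires x > 0. For x > 0, x² = (e^(ln x))² = e^(2ln x), so ln(x²) = 2ln(x). (For x < 0 the right side is undefined, so those values are outside the claim.)
So the two sides agree for every real x for which both sides are defined.

Conclusion: True.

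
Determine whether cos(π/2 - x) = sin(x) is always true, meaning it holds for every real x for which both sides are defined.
Claim: cos(π/2 - x) = sin(x).
Reasoning: Use cos(u - v) = cos(u)cos(v) + sin(u)sin(v) with u = π/2, v = x: cos(π/2)cos(x) + sin(π/2)sin(x) = 0·cos(x) + 1·sin(x) = sin(x).
So the two sides agree for every real x for which both sides are defined.

Conclusion: Yes, this is an identity.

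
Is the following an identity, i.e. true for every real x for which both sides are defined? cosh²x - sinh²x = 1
Claim: cosh²x - sinh²x = 1.
Reasoning: With cosh(x) = (e^x + e^-x)/2 and sinh(x) = (e^x - e^-x)/2: cosh²x = (e^(2x) + 2 + e^(-2x))/4 and sinh²x = (e^(2x) - 2 + e^(-2x))/4. Subtracting leaves 4/4 = 1.
So the two sides agree for every real x for which both sides are defined.

Conclusion: Yes, this is an identity.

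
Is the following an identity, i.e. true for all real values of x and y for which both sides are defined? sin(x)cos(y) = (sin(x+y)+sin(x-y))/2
Yes, this is an identity.

Claim: sin(x)cos(y) = (sin(x+y)+sin(x-y))/2.
Reasoning: sin(x+y) = sin(x)cos(y) + cos(x)sin(y) and sin(x-y) = sin(x)cos(y) - cos(x)sin(y). Adding, sin(x+y) + sin(x-y) = 2sin(x)cos(y); divide by 2.
So the two sides agree for all real values of x and y for which both sides are defined.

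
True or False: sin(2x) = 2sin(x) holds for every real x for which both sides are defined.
False.

Claim: sin(2x) = 2sin(x).
Test a specific point where both sides are defined: x = π/6.
LHS = sin(2x) ≈ 0.8660
RHS = 2sin(x) ≈ 1.0000
Since 0.8660 ≠ 1.0000, the equation fails at this point, so it cannot hold for every real x for which both sides are defined.
The correct double-angle formula is sin(2x) = 2sin(x)cos(x).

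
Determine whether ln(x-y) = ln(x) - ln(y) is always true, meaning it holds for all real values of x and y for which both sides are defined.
Claim: ln(x-y) = ln(x) - ln(y).
Test a specific point where both sides are defined: x = 1, y = 1/2.
LHS = ln(x-y) ≈ -0.6931
RHS = ln(x) - ln(y) ≈ 0.6931
Since -0.6931 ≠ 0.6931, the equation fails at this point, so it cannot hold for all real values of x and y for which both sides are defined.
ln(x) - ln(y) = ln(x/y), not ln(x-y).

Conclusion: No, this is NOT an identity.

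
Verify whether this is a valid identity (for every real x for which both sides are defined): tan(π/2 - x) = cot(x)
Claim: tan(π/2 - x) = cot(x).
Reasoning: tan(π/2 - x) = sin(π/2 - x)/cos(π/2 - x) = cos(x)/sin(x) = cot(x), using the cofunction identities sin(π/2 - x) = cos(x) and cos(π/2 - x) = sin(x).
So the two sides agree for every real x for which both sides are defined.

Conclusion: Yes, this is an identity.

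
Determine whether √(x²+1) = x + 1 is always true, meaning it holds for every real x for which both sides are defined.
Claim: √(x²+1) = x + 1.
Test a specific point where both sides are defined: x = 1/2.
LHS = √(x²+1) ≈ 1.1180
RHS = x + 1 ≈ 1.5000
Since 1.1180 ≠ 1.5000, the equation fails at this point, so it cannot hold for every real x for which both sides are defined.
(x+1)² = x² + 2x + 1 ≠ x² + 1 unless x = 0.

Conclusion: No, this is NOT an identity.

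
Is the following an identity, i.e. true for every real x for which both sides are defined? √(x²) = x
Claim: √(x²) = x.
Test a specific point where both sides are defined: x = -2.
LHS = √(x²) ≈ 2.0000
RHS = x ≈ -2.0000
Since 2.0000 ≠ -2.0000, the equation fails at this point, so it cannot hold for every real x for which both sides are defined.
√(x²) = |x|, which differs from x whenever x < 0 (both sides are defined for every real x).

Conclusion: No, this is NOT an identity.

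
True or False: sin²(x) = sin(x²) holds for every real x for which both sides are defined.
False.

Claim: sin²(x) = sin(x²).
Test a specific point where both sides are defined: x = π.
LHS = sin²(x) ≈ 0.0000
RHS = sin(x²) ≈ -0.4303
Since 0.0000 ≠ -0.4303, the equation fails at this point, so it cannot hold for every real x for which both sides are defined.
sin²(x) means (sin x)², squaring the output; sin(x²) squares the input. These are different functions.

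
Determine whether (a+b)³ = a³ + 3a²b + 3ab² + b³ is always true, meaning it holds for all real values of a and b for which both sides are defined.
Claim: (a+b)³ = a³ + 3a²b + 3ab² + b³.
Reasoning: (a+b)³ = (a+b)(a+b)² = (a+b)(a² + 2ab + b²) = a³ + 2a²b + ab² + a²b + 2ab² + b³ = a³ + 3a²b + 3ab² + b³.
So the two sides agree for all real values of a and b for which both sides are defined.

Conclusion: Yes, this is an identity.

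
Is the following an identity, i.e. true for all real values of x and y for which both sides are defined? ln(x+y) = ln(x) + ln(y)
No, this is NOT an identity.

Claim: ln(x+y) = ln(x) + ln(y).
Test a specific point where both sides are defined: x = 3, y = 1.
LHS = ln(x+y) ≈ 1.3863
RHS = ln(x) + ln(y) ≈ 1.0986
Since 1.3863 ≠ 1.0986, the equation fails at this point, so it cannot hold for all real values of x and y for which both sides are defined.
ln(x) + ln(y) = ln(xy), not ln(x+y).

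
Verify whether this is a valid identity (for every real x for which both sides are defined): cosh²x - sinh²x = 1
Yes, this is an identity.

Claim: cosh²x - sinh²x = 1.
Reasoning: With cosh(x) = (e^x + e^-x)/2 and sinh(x) = (e^x - e^-x)/2: cosh²x = (e^(2x) + 2 + e^(-2x))/4 and sinh²x = (e^(2x) - 2 + e^(-2x))/4. Subtracting leaves 4/4 = 1.
So the two sides agree for every real x for which both sides are defined.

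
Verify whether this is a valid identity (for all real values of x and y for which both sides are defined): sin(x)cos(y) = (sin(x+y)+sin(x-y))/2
Claim: sin(x)cos(y) = (sin(x+y)+sin(x-y))/2.
Reasoning: sin(x+y) = sin(x)cos(y) + cos(x)sin(y) and sin(x-y) = sin(x)cos(y) - cos(x)sin(y). Adding, sin(x+y) + sin(x-y) = 2sin(x)cos(y); divide by 2.
So the two sides agree for all real values of x and y for which both sides are defined.

Conclusion: Yes, this is an identity.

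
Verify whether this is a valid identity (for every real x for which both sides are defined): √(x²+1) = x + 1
No, this is NOT an identity.

Claim: √(x²+1) = x + 1.
Test a specific point where both sides are defined: x = 4.
LHS = √(x²+1) ≈ 4.1231
RHS = x + 1 ≈ 5.0000
Since 4.1231 ≠ 5.0000, the equation fails at this point, so it cannot hold for every real x for which both sides are defined.
(x+1)² = x² + 2x + 1 ≠ x² + 1 unless x = 0.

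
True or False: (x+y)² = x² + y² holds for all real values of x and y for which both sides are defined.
False.

Claim: (x+y)² = x² + y².
Test a specific point where both sides are defined: x = -1, y = 4.
LHS = (x+y)² ≈ 9.0000
RHS = x² + y² ≈ 17.0000
Since 9.0000 ≠ 17.0000, the equation fails at this point, so it cannot hold for all real values of x and y for which both sides are defined.
The correct expansion is (x+y)² = x² + 2xy + y²; the cross term 2xy is missing.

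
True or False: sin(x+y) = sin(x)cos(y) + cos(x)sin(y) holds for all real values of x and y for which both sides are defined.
Claim: sin(x+y) = sin(x)cos(y) + cos(x)sin(y).
Reasoning: By Euler's formula e^(i(x+y)) = e^(ix)·e^(iy) = (cos x + i·sin x)(cos y + i·sin y). The imaginary part of the left side is sin(x+y); the imaginary part of the product is sin(x)cos(y) + cos(x)sin(y).
So the two sides agree for all real values of x and y for which both sides are defined.

Conclusion: True.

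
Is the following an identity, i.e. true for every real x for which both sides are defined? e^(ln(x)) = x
Claim: e^(ln(x)) = x.
Reasoning: For x > 0, ln(x) is by definition the exponent p such that e^p = x. Raising e to that exponent therefore returns x: e^(ln x) = x.
So the two sides agree for every real x for which both sides are defined.

Conclusion: Yes, this is an identity.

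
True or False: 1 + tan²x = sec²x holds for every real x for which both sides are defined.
Claim: 1 + tan²x = sec²x.
Reasoning: Start from sin²x + cos²x = 1 and divide every term by cos²x (allowed wherever tan x and sec x are defined): tan²x + 1 = 1/cos²x = sec²x.
So the two sides agree for every real x for which both sides are defined.

Conclusion: True.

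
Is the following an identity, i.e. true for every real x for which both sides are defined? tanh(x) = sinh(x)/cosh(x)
Yes, this is an identity.

Claim: tanh(x) = sinh(x)/cosh(x).
Reasoning: tanh(x) is defined as sinh(x)/cosh(x) = (e^x - e^-x)/(e^x + e^-x); cosh(x) ≥ 1 is never zero, so this holds for every real x.
So the two sides agree for every real x for which both sides are defined.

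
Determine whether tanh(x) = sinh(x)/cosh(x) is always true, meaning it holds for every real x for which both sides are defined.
Yes, this is an identity.

Claim: tanh(x) = sinh(x)/cosh(x).
Reasoning: tanh(x) is defined as sinh(x)/cosh(x) = (e^x - e^-x)/(e^x + e^-x); cosh(x) ≥ 1 is never zero, so this holds for every real x.
So the two sides agree for every real x for which both sides are defined.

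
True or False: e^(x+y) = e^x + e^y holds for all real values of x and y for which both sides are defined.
False.

Claim: e^(x+y) = e^x + e^y.
Test a specific point where both sides are defined: x = 3, y = 5.
LHS = e^(x+y) ≈ 2980.9580
RHS = e^x + e^y ≈ 168.4987
Since 2980.9580 ≠ 168.4987, the equation fails at this point, so it cannot hold for all real values of x and y for which both sides are defined.
The correct rule is e^(x+y) = e^x · e^y (a product, not a sum).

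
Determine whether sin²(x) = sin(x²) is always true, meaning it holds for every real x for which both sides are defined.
No, this is NOT an identity.

Claim: sin²(x) = sin(x²).
Test a specific point where both sides are defined: x = π.
LHS = sin²(x) ≈ 0.0000
RHS = sin(x²) ≈ -0.4303
Since 0.0000 ≠ -0.4303, the equation fails at this point, so it cannot hold for every real x for which both sides are defined.
sin²(x) means (sin x)², squaring the output; sin(x²) squares the input. These are different functions.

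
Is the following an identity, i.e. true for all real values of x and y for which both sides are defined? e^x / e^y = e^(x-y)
Yes, this is an identity.

Claim: e^x / e^y = e^(x-y).
Reasoning: 1/e^y = e^(-y), so e^x / e^y = e^x · e^(-y) = e^(x + (-y)) = e^(x-y) by the product rule for exponents.
So the two sides agree for all real values of x and y for which both sides are defined.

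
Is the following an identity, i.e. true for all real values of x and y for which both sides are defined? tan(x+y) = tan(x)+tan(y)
No, this is NOT an identity.

Claim: tan(x+y) = tan(x)+tan(y).
Test a specific point where both sides are defined: x = π/6, y = -π/4.
LHS = tan(x+y) ≈ -0.2679
RHS = tan(x)+tan(y) ≈ -0.4226
Since -0.2679 ≠ -0.4226, the equation fails at this point, so it cannot hold for all real values of x and y for which both sides are defined.
The correct formula is tan(x+y) = (tan(x) + tan(y))/(1 - tan(x)tan(y)).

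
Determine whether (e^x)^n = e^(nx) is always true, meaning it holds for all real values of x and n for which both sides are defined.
Yes, this is an identity.

Claim: (e^x)^n = e^(nx).
Reasoning: e^x is a positive real number, and for a positive base B and real exponent n, B^n = e^(n·ln B). With B = e^x, ln B = x, so (e^x)^n = e^(n·x).
So the two sides agree for all real values of x and n for which both sides are defined.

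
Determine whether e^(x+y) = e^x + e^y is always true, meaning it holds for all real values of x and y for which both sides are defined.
No, this is NOT an identity.

Claim: e^(x+y) = e^x + e^y.
Test a specific point where both sides are defined: x = 3, y = -1.
LHS = e^(x+y) ≈ 7.3891
RHS = e^x + e^y ≈ 20.4534
Since 7.3891 ≠ 20.4534, the equation fails at this point, so it cannot hold for all real values of x and y for which both sides are defined.
The correct rule is e^(x+y) = e^x · e^y (a product, not a sum).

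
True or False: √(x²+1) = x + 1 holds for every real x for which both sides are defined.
Claim: √(x²+1) = x + 1.
Test a specific point where both sides are defined: x = 3/2.
LHS = √(x²+1) ≈ 1.8028
RHS = x + 1 ≈ 2.5000
Since 1.8028 ≠ 2.5000, the equation fails at this point, so it cannot hold for every real x for which both sides are defined.
(x+1)² = x² + 2x + 1 ≠ x² + 1 unless x = 0.

Conclusion: False.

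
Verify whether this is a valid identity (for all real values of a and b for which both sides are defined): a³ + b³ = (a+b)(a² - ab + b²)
Claim: a³ + b³ = (a+b)(a² - ab + b²).
Reasoning: Expand the right side: (a+b)(a² - ab + b²) = a³ - a²b + ab² + a²b - ab² + b³ = a³ + b³ (the middle terms cancel in pairs).
So the two sides agree for all real values of a and b for which both sides are defined.

Conclusion: Yes, this is an identity.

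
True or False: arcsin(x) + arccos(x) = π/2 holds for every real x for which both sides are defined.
True.

Claim: arcsin(x) + arccos(x) = π/2.
Reasoning: Both sides are defined for -1 ≤ x ≤ 1. Let θ = arcsin(x), so sin θ = x and θ ∈ [-π/2, π/2]. Then cos(π/2 - θ) = sin θ = x and π/2 - θ ∈ [0, π], which is exactly the range of arccos, so arccos(x) = π/2 - θ. Adding: arcsin(x) + arccos(x) = θ + (π/2 - θ) = π/2.
So the two sides agree for every real x for which both sides are defined.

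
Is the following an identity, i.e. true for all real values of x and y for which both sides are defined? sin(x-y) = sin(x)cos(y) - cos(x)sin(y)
Claim: sin(x-y) = sin(x)cos(y) - cos(x)sin(y).
Reasoning: Replace y by -y in sin(x+y) = sin(x)cos(y) + cos(x)sin(y) and use cos(-y) = cos(y), sin(-y) = -sin(y): sin(x-y) = sin(x)cos(y) - cos(x)sin(y).
So the two sides agree for all real values of x and y for which both sides are defined.

Conclusion: Yes, this is an identity.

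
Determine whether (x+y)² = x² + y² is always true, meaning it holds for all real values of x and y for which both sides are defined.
No, this is NOT an identity.

Claim: (x+y)² = x² + y².
Test a specific point where both sides are defined: x = 1/2, y = 5.
LHS = (x+y)² ≈ 30.2500
RHS = x² + y² ≈ 25.2500
Since 30.2500 ≠ 25.2500, the equation fails at this point, so it cannot hold for all real values of x and y for which both sides are defined.
The correct expansion is (x+y)² = x² + 2xy + y²; the cross term 2xy is missing.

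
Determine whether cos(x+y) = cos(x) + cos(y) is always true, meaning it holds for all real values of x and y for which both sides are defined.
No, this is NOT an identity.

Claim: cos(x+y) = cos(x) + cos(y).
Test a specific point where both sides are defined: x = π/3, y = 2π/3.
LHS = cos(x+y) ≈ -1.0000
RHS = cos(x) + cos(y) ≈ 0.0000
Since -1.0000 ≠ 0.0000, the equation fails at this point, so it cannot hold for all real values of x and y for which both sides are defined.
The correct expansion is cos(x+y) = cos(x)cos(y) - sin(x)sin(y); cosine is not additive.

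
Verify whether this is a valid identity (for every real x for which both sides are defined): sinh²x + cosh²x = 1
No, this is NOT an identity.

Claim: sinh²x + cosh²x = 1.
Test a specific point where both sides are defined: x = 3.
LHS = sinh²x + cosh²x ≈ 201.7156
RHS = 1 ≈ 1.0000
Since 201.7156 ≠ 1.0000, the equation fails at this point, so it cannot hold for every real x for which both sides are defined.
The correct hyperbolic identity is cosh²x - sinh²x = 1 (a difference); the sum sinh²x + cosh²x equals cosh(2x).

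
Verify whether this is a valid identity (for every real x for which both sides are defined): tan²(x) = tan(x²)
No, this is NOT an identity.

Claim: tan²(x) = tan(x²).
Test a specific point where both sides are defined: x = π/4.
LHS = tan²(x) ≈ 1.0000
RHS = tan(x²) ≈ 0.7092
Since 1.0000 ≠ 0.7092, the equation fails at this point, so it cannot hold for every real x for which both sides are defined.
tan²(x) means (tan x)², squaring the output; tan(x²) squares the input. These are different functions.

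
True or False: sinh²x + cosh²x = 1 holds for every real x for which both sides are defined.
False.

Claim: sinh²x + cosh²x = 1.
Test a specific point where both sides are defined: x = -1.
LHS = sinh²x + cosh²x ≈ 3.7622
RHS = 1 ≈ 1.0000
Since 3.7622 ≠ 1.0000, the equation fails at this point, so it cannot hold for every real x for which both sides are defined.
The correct hyperbolic identity is cosh²x - sinh²x = 1 (a difference); the sum sinh²x + cosh²x equals cosh(2x).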